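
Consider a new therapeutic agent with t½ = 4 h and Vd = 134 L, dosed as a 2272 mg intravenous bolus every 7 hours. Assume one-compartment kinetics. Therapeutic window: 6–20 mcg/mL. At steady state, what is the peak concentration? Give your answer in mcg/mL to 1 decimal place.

Over one 7-h interval, 7/4 ≈ 1.75 half-lives elapse, leaving f ≈ 0.2973 of each dose.
Accumulation ratio R = 1/(1 − f) ≈ 1/0.7027 ≈ 1.4231.
Single-dose peak C₀ = D/Vd = 2272/134 ≈ 16.955 mcg/mL.
Steady-state peak Cmax,ss = C₀·R ≈ 16.955 × 1.4231 ≈ 24.129 mcg/mL.
Peak 24.1 mcg/mL vs MTC 20 mcg/mL: exceeds toxic threshold.

24.1 mcg/mL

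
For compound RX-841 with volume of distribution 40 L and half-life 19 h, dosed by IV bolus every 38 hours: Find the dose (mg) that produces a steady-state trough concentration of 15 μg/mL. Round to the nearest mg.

1800 mg

τ/t½ = 38/19 ≈ 2, so f = (1/2)^(38/19) ≈ 0.250000.
Cmin,ss = (D/Vd)·f/(1−f), so D = Cmin,ss·Vd·(1−f)/f.
D = 15 × 40 × (1−f)/f ≈ 15 × 40 × 3.00000 ≈ 1800.00 mg.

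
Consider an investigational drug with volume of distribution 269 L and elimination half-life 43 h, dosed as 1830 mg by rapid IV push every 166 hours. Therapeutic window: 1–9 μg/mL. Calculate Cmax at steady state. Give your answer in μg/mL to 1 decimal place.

7.3 μg/mL

τ/t½ = 166/43 ≈ 3.8605, so fraction remaining f = (1/2)^(166/43) ≈ 0.0688.
At steady state, accumulation factor R = 1/(1 − e^(−kτ)) ≈ 1.0739.
Single-dose peak C₀ = D/Vd = 1830/269 ≈ 6.803 μg/mL.
Steady-state peak Cmax,ss = C₀·R ≈ 6.803 × 1.0739 ≈ 7.306 μg/mL.
Peak 7.3 μg/mL vs MTC 9 μg/mL: below toxic threshold.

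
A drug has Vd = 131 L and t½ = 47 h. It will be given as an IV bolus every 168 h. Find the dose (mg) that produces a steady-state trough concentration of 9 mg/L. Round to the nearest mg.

τ/t½ = 168/47 ≈ 3.5745, so f = (1/2)^(168/47) ≈ 0.083942.
Cmin,ss = (D/Vd)·f/(1−f), so D = Cmin,ss·Vd·(1−f)/f.
D = 9 × 131 × (1−f)/f ≈ 9 × 131 × 10.91299 ≈ 12866.42 mg.

12866 mg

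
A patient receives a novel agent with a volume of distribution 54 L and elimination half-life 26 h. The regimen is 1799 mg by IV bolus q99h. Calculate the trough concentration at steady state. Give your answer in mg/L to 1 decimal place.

2.6 mg/L

τ/t½ = 99/26 ≈ 3.8077, so fraction remaining f = (1/2)^(99/26) ≈ 0.0714.
Single-dose peak C₀ = D/Vd = 1799/54 ≈ 33.315 mg/L.
Steady-state trough Cmin,ss = C₀·f/(1−f) ≈ 33.315 × 0.0714/0.9286 ≈ 2.562 mg/L.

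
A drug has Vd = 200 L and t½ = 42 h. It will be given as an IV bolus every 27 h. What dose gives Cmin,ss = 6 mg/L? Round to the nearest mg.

τ/t½ = 27/42 ≈ 0.64286, so f = (1/2)^(27/42) ≈ 0.640443.
Cmin,ss = (D/Vd)·f/(1−f), so D = Cmin,ss·Vd·(1−f)/f.
D = 6 × 200 × (1−f)/f ≈ 6 × 200 × 0.56142 ≈ 673.70 mg.

674 mg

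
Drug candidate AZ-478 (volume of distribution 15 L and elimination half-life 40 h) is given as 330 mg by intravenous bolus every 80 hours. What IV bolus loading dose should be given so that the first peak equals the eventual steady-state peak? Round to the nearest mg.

440 mg

f = (1/2)^(80/40) ≈ 0.250000; accumulation ratio R = 1/(1−f) ≈ 1.33333.
Loading dose to hit Cmax,ss on first dose: D_load = D_maint·R ≈ 330 × 1.33333 ≈ 440.00 mg.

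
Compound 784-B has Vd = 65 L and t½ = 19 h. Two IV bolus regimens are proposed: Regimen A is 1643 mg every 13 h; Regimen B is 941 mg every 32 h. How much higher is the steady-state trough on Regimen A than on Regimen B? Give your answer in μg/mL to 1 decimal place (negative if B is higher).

Regimen A: f = (1/2)^(13/19) ≈ 0.6223; Cmin,ss = (1643/65)·f/(1−f) ≈ 41.646 μg/mL.
Regimen B: f = (1/2)^(32/19) ≈ 0.3112; Cmin,ss = (941/65)·f/(1−f) ≈ 6.541 μg/mL.
Difference ≈ 41.646 − 6.541 ≈ 35.105 μg/mL.

35.1 μg/mL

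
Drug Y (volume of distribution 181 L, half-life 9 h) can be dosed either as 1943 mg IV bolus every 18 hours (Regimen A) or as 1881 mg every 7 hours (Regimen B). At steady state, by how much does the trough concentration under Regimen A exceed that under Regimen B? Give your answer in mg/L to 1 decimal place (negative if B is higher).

-11.0 mg/L

Regimen A: f = (1/2)^(18/9) ≈ 0.2500; Cmin,ss = (1943/181)·f/(1−f) ≈ 3.578 mg/L.
Regimen B: f = (1/2)^(7/9) ≈ 0.5833; Cmin,ss = (1881/181)·f/(1−f) ≈ 14.547 mg/L.
Difference ≈ 3.578 − 14.547 ≈ -10.969 mg/L.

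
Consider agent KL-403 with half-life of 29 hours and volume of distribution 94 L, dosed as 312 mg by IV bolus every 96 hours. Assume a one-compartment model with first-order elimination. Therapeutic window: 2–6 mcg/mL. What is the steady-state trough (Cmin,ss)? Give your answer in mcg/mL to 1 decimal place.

0.4 mcg/mL

k = ln2/t½ = ln2/29 ≈ 0.023902 h⁻¹; fraction remaining f = e^(−kτ) = e^(−0.023902×96) ≈ 0.1008.
Accumulation ratio R = 1/(1 − f) ≈ 1/0.8992 ≈ 1.1121.
Each bolus raises the concentration by D/Vd = 312/94 ≈ 3.319 mcg/mL.
Steady-state peak Cmax,ss = C₀·R ≈ 3.319 × 1.1121 ≈ 3.691 mcg/mL.
Steady-state trough Cmin,ss = Cmax,ss·f ≈ 3.691 × 0.1008 ≈ 0.372 mcg/mL.
Trough 0.4 mcg/mL vs MEC 2 mcg/mL: subtherapeutic.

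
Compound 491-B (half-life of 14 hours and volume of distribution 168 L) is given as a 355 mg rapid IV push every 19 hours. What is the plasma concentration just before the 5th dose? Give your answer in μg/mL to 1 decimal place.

f = (1/2)^(τ/t½) = (1/2)^(19/14) ≈ 0.3904.
C₀ = D/Vd = 355/168 ≈ 2.113 μg/mL.
Before the 5th dose, 4 doses have been given. Superposition: Cmin = C₀·(f + f² + … + f^4).
≈ 2.113 × (0.3904 + 0.1524 + 0.0595 + 0.0232) ≈ 2.113 × 0.6255 ≈ 1.322 μg/mL.

1.3 μg/mL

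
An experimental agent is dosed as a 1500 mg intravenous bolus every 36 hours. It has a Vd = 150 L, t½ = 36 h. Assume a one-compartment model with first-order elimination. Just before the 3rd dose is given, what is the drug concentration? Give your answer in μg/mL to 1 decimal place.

7.5 μg/mL

f = (1/2)^(τ/t½) = (1/2)^(36/36) ≈ 0.5000.
C₀ = D/Vd = 1500/150 ≈ 10.000 μg/mL.
Before the 3rd dose, 2 doses have been given. Superposition: Cmin = C₀·(f + f²).
≈ 10.000 × (0.5000 + 0.2500) ≈ 10.000 × 0.7500 ≈ 7.500 μg/mL.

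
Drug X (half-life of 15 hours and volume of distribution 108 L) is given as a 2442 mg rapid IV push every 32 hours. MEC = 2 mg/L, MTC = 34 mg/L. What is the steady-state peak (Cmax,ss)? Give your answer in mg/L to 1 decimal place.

k = ln2/t½ = ln2/15 ≈ 0.046210 h⁻¹; fraction remaining f = e^(−kτ) = e^(−0.046210×32) ≈ 0.2279.
Accumulation ratio R = 1/(1 − f) ≈ 1/0.7721 ≈ 1.2952.
Each bolus raises the concentration by D/Vd = 2442/108 ≈ 22.611 mg/L.
Cmax,ss = C₀/(1 − f) ≈ 22.611/0.7721 ≈ 29.285 mg/L.
Peak 29.3 mg/L vs MTC 34 mg/L: below toxic threshold.

29.3 mg/L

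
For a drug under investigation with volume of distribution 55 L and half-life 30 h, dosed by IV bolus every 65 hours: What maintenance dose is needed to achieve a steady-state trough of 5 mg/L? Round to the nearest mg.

τ/t½ = 65/30 ≈ 2.1667, so f = (1/2)^(65/30) ≈ 0.222725.
Cmin,ss = (D/Vd)·f/(1−f), so D = Cmin,ss·Vd·(1−f)/f.
D = 5 × 55 × (1−f)/f ≈ 5 × 55 × 3.48984 ≈ 959.71 mg.

960 mg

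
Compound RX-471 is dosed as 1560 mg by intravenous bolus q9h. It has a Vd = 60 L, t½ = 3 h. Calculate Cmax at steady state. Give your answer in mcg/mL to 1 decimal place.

29.7 mcg/mL

τ = 9 h = 3 half-lives, so f = (1/2)^3 = 0.125.
Accumulation ratio R = 1/(1 − f) = 1/0.875 = 8/7.
Single-dose peak C₀ = D/Vd = 1560/60 = 26 mcg/mL.
Steady-state peak Cmax,ss = C₀·R = 26 × 8/7 ≈ 29.714 mcg/mL.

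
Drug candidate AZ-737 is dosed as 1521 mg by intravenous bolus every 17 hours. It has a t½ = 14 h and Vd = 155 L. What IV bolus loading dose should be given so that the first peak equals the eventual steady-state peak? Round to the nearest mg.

f = (1/2)^(17/14) ≈ 0.430986; accumulation ratio R = 1/(1−f) ≈ 1.75743.
Loading dose to hit Cmax,ss on first dose: D_load = D_maint·R ≈ 1521 × 1.75743 ≈ 2673.05 mg.

2673 mg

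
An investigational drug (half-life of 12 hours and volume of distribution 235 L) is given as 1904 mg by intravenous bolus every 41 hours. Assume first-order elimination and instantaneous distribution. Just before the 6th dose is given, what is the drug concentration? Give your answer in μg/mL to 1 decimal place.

0.8 μg/mL

f = (1/2)^(τ/t½) = (1/2)^(41/12) ≈ 0.0936.
C₀ = D/Vd = 1904/235 ≈ 8.102 μg/mL.
Before the 6th dose, 5 doses have been given. Superposition: Cmin = C₀·(f + f² + … + f^5).
≈ 8.102 × (0.0936 + 0.0088 + 0.0008 + 0.0001 + 0.0000) ≈ 8.102 × 0.1033 ≈ 0.837 μg/mL.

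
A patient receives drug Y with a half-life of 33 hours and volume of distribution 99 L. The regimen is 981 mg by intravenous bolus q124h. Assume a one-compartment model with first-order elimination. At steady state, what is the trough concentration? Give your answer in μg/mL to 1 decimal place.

τ/t½ = 124/33 ≈ 3.7576, so fraction remaining f = (1/2)^(124/33) ≈ 0.0739.
Accumulation ratio R = 1/(1 − f) ≈ 1/0.9261 ≈ 1.0798.
Each bolus raises the concentration by D/Vd = 981/99 ≈ 9.909 μg/mL.
Steady-state peak Cmax,ss = C₀·R ≈ 9.909 × 1.0798 ≈ 10.700 μg/mL.
Steady-state trough Cmin,ss = Cmax,ss·f ≈ 10.700 × 0.0739 ≈ 0.791 μg/mL.

0.8 μg/mL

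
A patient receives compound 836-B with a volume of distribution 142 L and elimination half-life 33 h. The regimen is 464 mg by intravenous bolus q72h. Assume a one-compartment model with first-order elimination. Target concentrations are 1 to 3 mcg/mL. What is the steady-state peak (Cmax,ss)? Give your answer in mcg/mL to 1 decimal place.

k = ln2/t½ = ln2/33 ≈ 0.021004 h⁻¹; fraction remaining f = e^(−kτ) = e^(−0.021004×72) ≈ 0.2204.
Accumulation ratio R = 1/(1 − f) ≈ 1/0.7796 ≈ 1.2827.
Single-dose peak C₀ = D/Vd = 464/142 ≈ 3.268 mcg/mL.
Cmax,ss = C₀/(1 − f) ≈ 3.268/0.7796 ≈ 4.192 mcg/mL.
Peak 4.2 mcg/mL vs MTC 3 mcg/mL: exceeds toxic threshold.

4.2 mcg/mL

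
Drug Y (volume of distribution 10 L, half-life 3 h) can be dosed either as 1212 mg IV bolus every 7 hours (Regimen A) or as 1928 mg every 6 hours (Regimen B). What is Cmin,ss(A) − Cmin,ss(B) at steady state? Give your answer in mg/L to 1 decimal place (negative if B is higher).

-34.3 mg/L

Regimen A: f = (1/2)^(7/3) ≈ 0.1984; Cmin,ss = (1212/10)·f/(1−f) ≈ 29.998 mg/L.
Regimen B: f = (1/2)^(6/3) ≈ 0.2500; Cmin,ss = (1928/10)·f/(1−f) ≈ 64.267 mg/L.
Difference ≈ 29.998 − 64.267 ≈ -34.269 mg/L.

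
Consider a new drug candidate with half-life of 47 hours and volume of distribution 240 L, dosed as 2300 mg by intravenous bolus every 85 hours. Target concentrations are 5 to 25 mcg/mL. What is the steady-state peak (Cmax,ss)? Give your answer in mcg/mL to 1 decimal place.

τ/t½ = 85/47 ≈ 1.8085, so fraction remaining f = (1/2)^(85/47) ≈ 0.2855.
Accumulation ratio R = 1/(1 − f) ≈ 1/0.7145 ≈ 1.3996.
Each bolus raises the concentration by D/Vd = 2300/240 ≈ 9.583 mcg/mL.
Steady-state peak Cmax,ss = C₀·R ≈ 9.583 × 1.3996 ≈ 13.412 mcg/mL.
Peak 13.4 mcg/mL vs MTC 25 mcg/mL: below toxic threshold.

13.4 mcg/mL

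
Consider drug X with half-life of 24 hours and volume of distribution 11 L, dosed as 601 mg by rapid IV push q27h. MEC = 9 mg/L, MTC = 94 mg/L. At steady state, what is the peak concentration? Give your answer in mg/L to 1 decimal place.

τ/t½ = 27/24 ≈ 1.125, so fraction remaining f = (1/2)^(27/24) ≈ 0.4585.
Accumulation ratio R = 1/(1 − f) ≈ 1/0.5415 ≈ 1.8467.
Each bolus raises the concentration by D/Vd = 601/11 ≈ 54.636 mg/L.
Cmax,ss = C₀/(1 − f) ≈ 54.636/0.5415 ≈ 100.898 mg/L.
Peak 100.9 mg/L vs MTC 94 mg/L: exceeds toxic threshold.

100.9 mg/L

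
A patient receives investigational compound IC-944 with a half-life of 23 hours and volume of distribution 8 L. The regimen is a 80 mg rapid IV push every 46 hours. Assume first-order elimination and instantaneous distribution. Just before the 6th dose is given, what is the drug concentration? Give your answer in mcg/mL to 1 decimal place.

f = (1/2)^(τ/t½) = (1/2)^(46/23) ≈ 0.2500.
C₀ = D/Vd = 80/8 ≈ 10.000 mcg/mL.
Before the 6th dose, 5 doses have been given. Superposition: Cmin = C₀·(f + f² + … + f^5).
≈ 10.000 × (0.2500 + 0.0625 + 0.0156 + 0.0039 + 0.0010) ≈ 10.000 × 0.3330 ≈ 3.330 mcg/mL.

3.3 mcg/mL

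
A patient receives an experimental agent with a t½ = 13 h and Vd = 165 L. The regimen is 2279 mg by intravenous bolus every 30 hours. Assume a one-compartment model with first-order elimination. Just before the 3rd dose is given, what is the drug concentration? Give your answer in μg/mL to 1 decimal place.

3.4 μg/mL

f = (1/2)^(τ/t½) = (1/2)^(30/13) ≈ 0.2020.
C₀ = D/Vd = 2279/165 ≈ 13.812 μg/mL.
Before the 3rd dose, 2 doses have been given. Superposition: Cmin = C₀·(f + f²).
≈ 13.812 × (0.2020 + 0.0408) ≈ 13.812 × 0.2428 ≈ 3.354 μg/mL.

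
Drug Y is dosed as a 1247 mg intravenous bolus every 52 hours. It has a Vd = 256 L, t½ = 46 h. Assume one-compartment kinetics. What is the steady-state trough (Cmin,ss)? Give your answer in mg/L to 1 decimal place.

4.1 mg/L

k = ln2/t½ = ln2/46 ≈ 0.015068 h⁻¹; fraction remaining f = e^(−kτ) = e^(−0.015068×52) ≈ 0.4568.
Single-dose peak C₀ = D/Vd = 1247/256 ≈ 4.871 mg/L.
Steady-state trough Cmin,ss = C₀·f/(1−f) ≈ 4.871 × 0.4568/0.5432 ≈ 4.096 mg/L.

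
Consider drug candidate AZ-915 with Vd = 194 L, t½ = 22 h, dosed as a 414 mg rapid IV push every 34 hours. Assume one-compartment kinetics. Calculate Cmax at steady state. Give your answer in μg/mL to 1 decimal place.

Over one 34-h interval, 34/22 ≈ 1.5455 half-lives elapse, leaving f ≈ 0.3426 of each dose.
At steady state, accumulation factor R = 1/(1 − e^(−kτ)) ≈ 1.5211.
Each bolus raises the concentration by D/Vd = 414/194 ≈ 2.134 μg/mL.
Steady-state peak Cmax,ss = C₀·R ≈ 2.134 × 1.5211 ≈ 3.246 μg/mL.

3.2 μg/mL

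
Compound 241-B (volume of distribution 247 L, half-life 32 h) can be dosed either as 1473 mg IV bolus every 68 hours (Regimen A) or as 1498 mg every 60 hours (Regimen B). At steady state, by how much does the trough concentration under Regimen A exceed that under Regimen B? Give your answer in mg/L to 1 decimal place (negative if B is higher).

Regimen A: f = (1/2)^(68/32) ≈ 0.2293; Cmin,ss = (1473/247)·f/(1−f) ≈ 1.774 mg/L.
Regimen B: f = (1/2)^(60/32) ≈ 0.2726; Cmin,ss = (1498/247)·f/(1−f) ≈ 2.273 mg/L.
Difference ≈ 1.774 − 2.273 ≈ -0.499 mg/L.

-0.5 mg/L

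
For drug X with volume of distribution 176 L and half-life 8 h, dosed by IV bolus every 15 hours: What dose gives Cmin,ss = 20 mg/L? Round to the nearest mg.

τ/t½ = 15/8 ≈ 1.875, so f = (1/2)^(15/8) ≈ 0.272627.
Cmin,ss = (D/Vd)·f/(1−f), so D = Cmin,ss·Vd·(1−f)/f.
D = 20 × 176 × (1−f)/f ≈ 20 × 176 × 2.66802 ≈ 9391.43 mg.

9391 mg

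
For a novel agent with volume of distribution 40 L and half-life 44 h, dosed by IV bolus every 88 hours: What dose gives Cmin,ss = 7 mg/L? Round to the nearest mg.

τ/t½ = 88/44 ≈ 2, so f = (1/2)^(88/44) ≈ 0.250000.
Cmin,ss = (D/Vd)·f/(1−f), so D = Cmin,ss·Vd·(1−f)/f.
D = 7 × 40 × (1−f)/f ≈ 7 × 40 × 3.00000 ≈ 840.00 mg.

840 mg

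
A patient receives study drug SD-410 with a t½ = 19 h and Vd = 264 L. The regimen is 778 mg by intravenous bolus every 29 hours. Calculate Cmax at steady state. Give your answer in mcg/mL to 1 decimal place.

Over one 29-h interval, 29/19 ≈ 1.5263 half-lives elapse, leaving f ≈ 0.3472 of each dose.
Accumulation ratio R = 1/(1 − f) ≈ 1/0.6528 ≈ 1.5319.
Each bolus raises the concentration by D/Vd = 778/264 ≈ 2.947 mcg/mL.
Cmax,ss = C₀/(1 − f) ≈ 2.947/0.6528 ≈ 4.514 mcg/mL.

4.5 mcg/mL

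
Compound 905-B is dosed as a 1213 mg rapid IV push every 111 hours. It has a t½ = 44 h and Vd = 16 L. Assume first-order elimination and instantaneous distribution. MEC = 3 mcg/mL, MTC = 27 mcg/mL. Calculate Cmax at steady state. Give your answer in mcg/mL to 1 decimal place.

τ/t½ = 111/44 ≈ 2.5227, so fraction remaining f = (1/2)^(111/44) ≈ 0.1740.
Accumulation ratio R = 1/(1 − f) ≈ 1/0.8260 ≈ 1.2107.
Single-dose peak C₀ = D/Vd = 1213/16 ≈ 75.812 mcg/mL.
Steady-state peak Cmax,ss = C₀·R ≈ 75.812 × 1.2107 ≈ 91.786 mcg/mL.
Peak 91.8 mcg/mL vs MTC 27 mcg/mL: exceeds toxic threshold.

91.8 mcg/mL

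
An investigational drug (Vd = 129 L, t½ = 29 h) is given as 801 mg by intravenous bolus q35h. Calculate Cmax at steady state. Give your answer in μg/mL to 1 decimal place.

Over one 35-h interval, 35/29 ≈ 1.2069 half-lives elapse, leaving f ≈ 0.4332 of each dose.
Accumulation ratio R = 1/(1 − f) ≈ 1/0.5668 ≈ 1.7643.
Single-dose peak C₀ = D/Vd = 801/129 ≈ 6.209 μg/mL.
Cmax,ss = C₀/(1 − f) ≈ 6.209/0.5668 ≈ 10.954 μg/mL.

11.0 μg/mL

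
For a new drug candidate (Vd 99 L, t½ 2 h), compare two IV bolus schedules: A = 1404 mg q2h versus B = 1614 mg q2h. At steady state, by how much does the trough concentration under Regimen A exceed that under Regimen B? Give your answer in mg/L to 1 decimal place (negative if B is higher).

Regimen A: f = (1/2)^(2/2) ≈ 0.5000; Cmin,ss = (1404/99)·f/(1−f) ≈ 14.182 mg/L.
Regimen B: f = (1/2)^(2/2) ≈ 0.5000; Cmin,ss = (1614/99)·f/(1−f) ≈ 16.303 mg/L.
Difference ≈ 14.182 − 16.303 ≈ -2.121 mg/L.

-2.1 mg/L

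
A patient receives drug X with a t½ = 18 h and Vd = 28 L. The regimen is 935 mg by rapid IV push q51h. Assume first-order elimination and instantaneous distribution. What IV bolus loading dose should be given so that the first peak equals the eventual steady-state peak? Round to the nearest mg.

1088 mg

f = (1/2)^(51/18) ≈ 0.140308; accumulation ratio R = 1/(1−f) ≈ 1.16321.
Loading dose to hit Cmax,ss on first dose: D_load = D_maint·R ≈ 935 × 1.16321 ≈ 1087.60 mg.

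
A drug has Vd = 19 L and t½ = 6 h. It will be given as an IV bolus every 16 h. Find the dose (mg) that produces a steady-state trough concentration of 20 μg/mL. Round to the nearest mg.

τ/t½ = 16/6 ≈ 2.6667, so f = (1/2)^(16/6) ≈ 0.157490.
Cmin,ss = (D/Vd)·f/(1−f), so D = Cmin,ss·Vd·(1−f)/f.
D = 20 × 19 × (1−f)/f ≈ 20 × 19 × 5.34961 ≈ 2032.85 mg.

2033 mg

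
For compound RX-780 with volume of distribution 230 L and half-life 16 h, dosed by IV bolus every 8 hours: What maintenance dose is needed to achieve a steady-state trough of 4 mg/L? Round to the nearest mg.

381 mg

τ/t½ = 8/16 ≈ 0.5, so f = (1/2)^(8/16) ≈ 0.707107.
Cmin,ss = (D/Vd)·f/(1−f), so D = Cmin,ss·Vd·(1−f)/f.
D = 4 × 230 × (1−f)/f ≈ 4 × 230 × 0.41421 ≈ 381.07 mg.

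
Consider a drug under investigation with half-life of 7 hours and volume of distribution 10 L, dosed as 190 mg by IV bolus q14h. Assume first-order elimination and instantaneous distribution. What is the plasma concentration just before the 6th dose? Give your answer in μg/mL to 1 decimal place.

6.3 μg/mL

f = (1/2)^(τ/t½) = (1/2)^(14/7) ≈ 0.2500.
C₀ = D/Vd = 190/10 ≈ 19.000 μg/mL.
Before the 6th dose, 5 doses have been given. Superposition: Cmin = C₀·(f + f² + … + f^5).
≈ 19.000 × (0.2500 + 0.0625 + 0.0156 + 0.0039 + 0.0010) ≈ 19.000 × 0.3330 ≈ 6.327 μg/mL.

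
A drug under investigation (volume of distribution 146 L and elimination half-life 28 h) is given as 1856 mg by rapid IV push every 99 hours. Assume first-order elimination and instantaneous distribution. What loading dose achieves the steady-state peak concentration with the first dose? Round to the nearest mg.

2031 mg

f = (1/2)^(99/28) ≈ 0.086227; accumulation ratio R = 1/(1−f) ≈ 1.09436.
Loading dose to hit Cmax,ss on first dose: D_load = D_maint·R ≈ 1856 × 1.09436 ≈ 2031.13 mg.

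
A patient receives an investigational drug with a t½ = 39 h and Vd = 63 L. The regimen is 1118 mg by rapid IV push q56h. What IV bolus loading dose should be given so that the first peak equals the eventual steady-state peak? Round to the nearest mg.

1774 mg

f = (1/2)^(56/39) ≈ 0.369617; accumulation ratio R = 1/(1−f) ≈ 1.58634.
Loading dose to hit Cmax,ss on first dose: D_load = D_maint·R ≈ 1118 × 1.58634 ≈ 1773.53 mg.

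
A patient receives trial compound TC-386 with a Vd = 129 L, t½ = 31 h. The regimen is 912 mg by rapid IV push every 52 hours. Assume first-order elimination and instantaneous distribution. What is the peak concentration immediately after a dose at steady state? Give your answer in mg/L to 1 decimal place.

Over one 52-h interval, 52/31 ≈ 1.6774 half-lives elapse, leaving f ≈ 0.3126 of each dose.
At steady state, accumulation factor R = 1/(1 − e^(−kτ)) ≈ 1.4548.
Each bolus raises the concentration by D/Vd = 912/129 ≈ 7.070 mg/L.
Steady-state peak Cmax,ss = C₀·R ≈ 7.070 × 1.4548 ≈ 10.285 mg/L.

10.3 mg/L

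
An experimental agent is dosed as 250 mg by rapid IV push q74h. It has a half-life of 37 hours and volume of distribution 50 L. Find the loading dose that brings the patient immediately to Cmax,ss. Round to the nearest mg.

f = (1/2)^(74/37) ≈ 0.250000; accumulation ratio R = 1/(1−f) ≈ 1.33333.
Loading dose to hit Cmax,ss on first dose: D_load = D_maint·R ≈ 250 × 1.33333 ≈ 333.33 mg.

333 mg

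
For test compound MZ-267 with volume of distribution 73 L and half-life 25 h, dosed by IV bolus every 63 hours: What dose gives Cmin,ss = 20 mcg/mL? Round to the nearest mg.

6914 mg

τ/t½ = 63/25 ≈ 2.52, so f = (1/2)^(63/25) ≈ 0.174343.
Cmin,ss = (D/Vd)·f/(1−f), so D = Cmin,ss·Vd·(1−f)/f.
D = 20 × 73 × (1−f)/f ≈ 20 × 73 × 4.73582 ≈ 6914.30 mg.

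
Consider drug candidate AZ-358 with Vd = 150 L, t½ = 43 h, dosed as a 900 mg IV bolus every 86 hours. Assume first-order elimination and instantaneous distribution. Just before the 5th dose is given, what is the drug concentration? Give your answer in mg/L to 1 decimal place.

f = (1/2)^(τ/t½) = (1/2)^(86/43) ≈ 0.2500.
C₀ = D/Vd = 900/150 ≈ 6.000 mg/L.
Before the 5th dose, 4 doses have been given. Superposition: Cmin = C₀·(f + f² + … + f^4).
≈ 6.000 × (0.2500 + 0.0625 + 0.0156 + 0.0039) ≈ 6.000 × 0.3320 ≈ 1.992 mg/L.

2.0 mg/L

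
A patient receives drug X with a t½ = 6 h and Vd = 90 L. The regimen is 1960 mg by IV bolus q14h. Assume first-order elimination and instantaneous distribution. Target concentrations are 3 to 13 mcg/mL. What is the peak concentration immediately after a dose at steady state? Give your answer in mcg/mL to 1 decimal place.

27.2 mcg/mL

τ/t½ = 14/6 ≈ 2.3333, so fraction remaining f = (1/2)^(14/6) ≈ 0.1984.
At steady state, accumulation factor R = 1/(1 − e^(−kτ)) ≈ 1.2475.
Single-dose peak C₀ = D/Vd = 1960/90 ≈ 21.778 mcg/mL.
Steady-state peak Cmax,ss = C₀·R ≈ 21.778 × 1.2475 ≈ 27.168 mcg/mL.
Peak 27.2 mcg/mL vs MTC 13 mcg/mL: exceeds toxic threshold.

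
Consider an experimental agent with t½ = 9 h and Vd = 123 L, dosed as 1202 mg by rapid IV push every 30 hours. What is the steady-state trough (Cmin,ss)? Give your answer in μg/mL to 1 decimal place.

1.1 μg/mL

Over one 30-h interval, 30/9 ≈ 3.3333 half-lives elapse, leaving f ≈ 0.0992 of each dose.
Each bolus raises the concentration by D/Vd = 1202/123 ≈ 9.772 μg/mL.
Steady-state trough Cmin,ss = C₀·f/(1−f) ≈ 9.772 × 0.0992/0.9008 ≈ 1.076 μg/mL.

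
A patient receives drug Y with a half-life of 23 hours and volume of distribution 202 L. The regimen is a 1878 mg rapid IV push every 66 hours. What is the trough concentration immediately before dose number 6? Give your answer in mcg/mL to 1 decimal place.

1.5 mcg/mL

f = (1/2)^(τ/t½) = (1/2)^(66/23) ≈ 0.1368.
C₀ = D/Vd = 1878/202 ≈ 9.297 mcg/mL.
Before the 6th dose, 5 doses have been given. Superposition: Cmin = C₀·(f + f² + … + f^5).
≈ 9.297 × (0.1368 + 0.0187 + 0.0026 + 0.0004 + 0.0000) ≈ 9.297 × 0.1585 ≈ 1.474 mcg/mL.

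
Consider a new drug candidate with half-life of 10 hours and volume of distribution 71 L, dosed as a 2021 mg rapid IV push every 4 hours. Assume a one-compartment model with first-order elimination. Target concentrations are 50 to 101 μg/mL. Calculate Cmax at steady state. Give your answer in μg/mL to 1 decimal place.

τ/t½ = 4/10 ≈ 0.4, so fraction remaining f = (1/2)^(4/10) ≈ 0.7579.
Accumulation ratio R = 1/(1 − f) ≈ 1/0.2421 ≈ 4.1305.
Single-dose peak C₀ = D/Vd = 2021/71 ≈ 28.465 μg/mL.
Cmax,ss = C₀/(1 − f) ≈ 28.465/0.2421 ≈ 117.575 μg/mL.
Peak 117.6 μg/mL vs MTC 101 μg/mL: exceeds toxic threshold.

117.6 μg/mL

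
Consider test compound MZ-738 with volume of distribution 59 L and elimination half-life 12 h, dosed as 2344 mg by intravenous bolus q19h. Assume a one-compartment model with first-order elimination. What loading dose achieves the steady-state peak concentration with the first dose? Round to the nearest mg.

f = (1/2)^(19/12) ≈ 0.333710; accumulation ratio R = 1/(1−f) ≈ 1.50085.
Loading dose to hit Cmax,ss on first dose: D_load = D_maint·R ≈ 2344 × 1.50085 ≈ 3517.99 mg.

3518 mg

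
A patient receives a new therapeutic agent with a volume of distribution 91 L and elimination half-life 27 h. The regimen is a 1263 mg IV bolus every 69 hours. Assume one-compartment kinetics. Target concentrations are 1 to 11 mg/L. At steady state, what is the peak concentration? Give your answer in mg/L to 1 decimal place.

16.7 mg/L

k = ln2/t½ = ln2/27 ≈ 0.025672 h⁻¹; fraction remaining f = e^(−kτ) = e^(−0.025672×69) ≈ 0.1701.
At steady state, accumulation factor R = 1/(1 − e^(−kτ)) ≈ 1.2050.
Each bolus raises the concentration by D/Vd = 1263/91 ≈ 13.879 mg/L.
Steady-state peak Cmax,ss = C₀·R ≈ 13.879 × 1.2050 ≈ 16.724 mg/L.
Peak 16.7 mg/L vs MTC 11 mg/L: exceeds toxic threshold.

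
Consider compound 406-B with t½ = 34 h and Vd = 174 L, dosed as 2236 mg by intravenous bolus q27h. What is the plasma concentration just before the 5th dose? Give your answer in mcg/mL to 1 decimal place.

15.6 mcg/mL

f = (1/2)^(τ/t½) = (1/2)^(27/34) ≈ 0.5767.
C₀ = D/Vd = 2236/174 ≈ 12.851 mcg/mL.
Before the 5th dose, 4 doses have been given. Superposition: Cmin = C₀·(f + f² + … + f^4).
≈ 12.851 × (0.5767 + 0.3326 + 0.1918 + 0.1106) ≈ 12.851 × 1.2117 ≈ 15.572 mcg/mL.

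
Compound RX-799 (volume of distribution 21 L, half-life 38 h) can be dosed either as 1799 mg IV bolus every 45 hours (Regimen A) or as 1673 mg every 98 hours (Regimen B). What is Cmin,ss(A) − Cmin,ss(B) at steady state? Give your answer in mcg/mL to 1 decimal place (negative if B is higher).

Regimen A: f = (1/2)^(45/38) ≈ 0.4401; Cmin,ss = (1799/21)·f/(1−f) ≈ 67.337 mcg/mL.
Regimen B: f = (1/2)^(98/38) ≈ 0.1674; Cmin,ss = (1673/21)·f/(1−f) ≈ 16.018 mcg/mL.
Difference ≈ 67.337 − 16.018 ≈ 51.319 mcg/mL.

51.3 mcg/mL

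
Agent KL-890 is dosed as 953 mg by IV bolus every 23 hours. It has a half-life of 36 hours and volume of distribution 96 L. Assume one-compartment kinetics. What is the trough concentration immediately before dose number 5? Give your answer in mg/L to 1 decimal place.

14.8 mg/L

f = (1/2)^(τ/t½) = (1/2)^(23/36) ≈ 0.6422.
C₀ = D/Vd = 953/96 ≈ 9.927 mg/L.
Before the 5th dose, 4 doses have been given. Superposition: Cmin = C₀·(f + f² + … + f^4).
≈ 9.927 × (0.6422 + 0.4124 + 0.2649 + 0.1701) ≈ 9.927 × 1.4896 ≈ 14.787 mg/L.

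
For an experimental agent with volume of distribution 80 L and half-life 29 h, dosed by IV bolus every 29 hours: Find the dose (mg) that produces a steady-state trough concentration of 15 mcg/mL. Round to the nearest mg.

1200 mg

τ/t½ = 29/29 ≈ 1, so f = (1/2)^(29/29) ≈ 0.500000.
Cmin,ss = (D/Vd)·f/(1−f), so D = Cmin,ss·Vd·(1−f)/f.
D = 15 × 80 × (1−f)/f ≈ 15 × 80 × 1.00000 ≈ 1200.00 mg.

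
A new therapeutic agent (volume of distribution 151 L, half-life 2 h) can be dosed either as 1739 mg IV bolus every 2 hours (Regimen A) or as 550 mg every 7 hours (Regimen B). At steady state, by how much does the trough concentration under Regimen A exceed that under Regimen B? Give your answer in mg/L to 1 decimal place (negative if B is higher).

Regimen A: f = (1/2)^(2/2) ≈ 0.5000; Cmin,ss = (1739/151)·f/(1−f) ≈ 11.517 mg/L.
Regimen B: f = (1/2)^(7/2) ≈ 0.0884; Cmin,ss = (550/151)·f/(1−f) ≈ 0.353 mg/L.
Difference ≈ 11.517 − 0.353 ≈ 11.164 mg/L.

11.2 mg/L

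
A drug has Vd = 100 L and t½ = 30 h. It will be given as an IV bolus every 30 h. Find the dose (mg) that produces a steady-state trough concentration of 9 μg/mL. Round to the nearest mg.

τ/t½ = 30/30 ≈ 1, so f = (1/2)^(30/30) ≈ 0.500000.
Cmin,ss = (D/Vd)·f/(1−f), so D = Cmin,ss·Vd·(1−f)/f.
D = 9 × 100 × (1−f)/f ≈ 9 × 100 × 1.00000 ≈ 900.00 mg.

900 mg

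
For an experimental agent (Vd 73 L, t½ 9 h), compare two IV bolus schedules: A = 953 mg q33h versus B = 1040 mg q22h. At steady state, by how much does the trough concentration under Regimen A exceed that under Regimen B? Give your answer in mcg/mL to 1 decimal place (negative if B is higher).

-2.1 mcg/mL

Regimen A: f = (1/2)^(33/9) ≈ 0.0787; Cmin,ss = (953/73)·f/(1−f) ≈ 1.115 mcg/mL.
Regimen B: f = (1/2)^(22/9) ≈ 0.1837; Cmin,ss = (1040/73)·f/(1−f) ≈ 3.206 mcg/mL.
Difference ≈ 1.115 − 3.206 ≈ -2.091 mcg/mL.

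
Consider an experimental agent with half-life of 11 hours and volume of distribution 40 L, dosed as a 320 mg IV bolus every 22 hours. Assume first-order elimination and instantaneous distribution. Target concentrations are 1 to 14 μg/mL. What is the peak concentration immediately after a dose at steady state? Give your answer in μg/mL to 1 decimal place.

τ = 22 h = 2 half-lives, so f = (1/2)^2 = 0.25.
Accumulation ratio R = 1/(1 − f) = 1/0.75 = 4/3.
Single-dose peak C₀ = D/Vd = 320/40 = 8 μg/mL.
Steady-state peak Cmax,ss = C₀·R = 8 × 4/3 ≈ 10.667 μg/mL.
Peak 10.7 μg/mL vs MTC 14 μg/mL: below toxic threshold.

10.7 μg/mL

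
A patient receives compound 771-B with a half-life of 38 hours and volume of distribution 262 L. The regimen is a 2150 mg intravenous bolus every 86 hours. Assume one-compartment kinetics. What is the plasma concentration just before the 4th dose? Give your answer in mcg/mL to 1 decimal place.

2.1 mcg/mL

f = (1/2)^(τ/t½) = (1/2)^(86/38) ≈ 0.2083.
C₀ = D/Vd = 2150/262 ≈ 8.206 mcg/mL.
Before the 4th dose, 3 doses have been given. Superposition: Cmin = C₀·(f + f² + … + f^3).
≈ 8.206 × (0.2083 + 0.0434 + 0.0090) ≈ 8.206 × 0.2607 ≈ 2.139 mcg/mL.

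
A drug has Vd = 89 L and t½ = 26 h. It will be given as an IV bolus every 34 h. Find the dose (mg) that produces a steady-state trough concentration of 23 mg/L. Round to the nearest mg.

τ/t½ = 34/26 ≈ 1.3077, so f = (1/2)^(34/26) ≈ 0.403967.
Cmin,ss = (D/Vd)·f/(1−f), so D = Cmin,ss·Vd·(1−f)/f.
D = 23 × 89 × (1−f)/f ≈ 23 × 89 × 1.47545 ≈ 3020.25 mg.

3020 mg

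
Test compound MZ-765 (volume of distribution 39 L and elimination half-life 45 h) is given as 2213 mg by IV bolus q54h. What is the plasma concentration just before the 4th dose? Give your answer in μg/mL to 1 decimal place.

f = (1/2)^(τ/t½) = (1/2)^(54/45) ≈ 0.4353.
C₀ = D/Vd = 2213/39 ≈ 56.744 μg/mL.
Before the 4th dose, 3 doses have been given. Superposition: Cmin = C₀·(f + f² + … + f^3).
≈ 56.744 × (0.4353 + 0.1895 + 0.0825) ≈ 56.744 × 0.7073 ≈ 40.135 μg/mL.

40.1 μg/mL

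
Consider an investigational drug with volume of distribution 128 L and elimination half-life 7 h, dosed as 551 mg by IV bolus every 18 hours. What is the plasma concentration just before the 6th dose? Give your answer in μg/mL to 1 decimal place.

0.9 μg/mL

f = (1/2)^(τ/t½) = (1/2)^(18/7) ≈ 0.1682.
C₀ = D/Vd = 551/128 ≈ 4.305 μg/mL.
Before the 6th dose, 5 doses have been given. Superposition: Cmin = C₀·(f + f² + … + f^5).
≈ 4.305 × (0.1682 + 0.0283 + 0.0048 + 0.0008 + 0.0001) ≈ 4.305 × 0.2022 ≈ 0.870 μg/mL.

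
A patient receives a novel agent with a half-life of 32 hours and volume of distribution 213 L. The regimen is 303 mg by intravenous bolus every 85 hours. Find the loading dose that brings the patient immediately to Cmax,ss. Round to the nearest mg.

f = (1/2)^(85/32) ≈ 0.158631; accumulation ratio R = 1/(1−f) ≈ 1.18854.
Loading dose to hit Cmax,ss on first dose: D_load = D_maint·R ≈ 303 × 1.18854 ≈ 360.13 mg.

360 mg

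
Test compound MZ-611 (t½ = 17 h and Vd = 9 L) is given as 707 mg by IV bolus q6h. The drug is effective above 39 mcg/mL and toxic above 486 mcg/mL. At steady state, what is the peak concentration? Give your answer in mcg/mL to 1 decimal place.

τ/t½ = 6/17 ≈ 0.35294, so fraction remaining f = (1/2)^(6/17) ≈ 0.7830.
Accumulation ratio R = 1/(1 − f) ≈ 1/0.2170 ≈ 4.6083.
Single-dose peak C₀ = D/Vd = 707/9 ≈ 78.556 mcg/mL.
Steady-state peak Cmax,ss = C₀·R ≈ 78.556 × 4.6083 ≈ 362.010 mcg/mL.
Peak 362.0 mcg/mL vs MTC 486 mcg/mL: below toxic threshold.

362.0 mcg/mL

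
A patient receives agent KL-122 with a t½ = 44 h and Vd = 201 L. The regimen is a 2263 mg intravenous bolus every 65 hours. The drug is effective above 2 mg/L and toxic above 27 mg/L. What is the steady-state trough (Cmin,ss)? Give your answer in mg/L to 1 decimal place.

6.3 mg/L

Over one 65-h interval, 65/44 ≈ 1.4773 half-lives elapse, leaving f ≈ 0.3592 of each dose.
At steady state, accumulation factor R = 1/(1 − e^(−kτ)) ≈ 1.5605.
Each bolus raises the concentration by D/Vd = 2263/201 ≈ 11.259 mg/L.
Cmax,ss = C₀/(1 − f) ≈ 11.259/0.6408 ≈ 17.570 mg/L.
One interval later, Cmin,ss = Cmax,ss·e^(−kτ) ≈ 17.570 × 0.3592 ≈ 6.311 mg/L.
Trough 6.3 mg/L vs MEC 2 mg/L: adequate.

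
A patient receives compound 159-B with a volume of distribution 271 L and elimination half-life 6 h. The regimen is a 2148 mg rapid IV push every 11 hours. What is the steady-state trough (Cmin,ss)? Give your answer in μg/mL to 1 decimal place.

3.1 μg/mL

Over one 11-h interval, 11/6 ≈ 1.8333 half-lives elapse, leaving f ≈ 0.2806 of each dose.
Accumulation ratio R = 1/(1 − f) ≈ 1/0.7194 ≈ 1.3900.
Single-dose peak C₀ = D/Vd = 2148/271 ≈ 7.926 μg/mL.
Cmax,ss = C₀/(1 − f) ≈ 7.926/0.7194 ≈ 11.018 μg/mL.
One interval later, Cmin,ss = Cmax,ss·e^(−kτ) ≈ 11.018 × 0.2806 ≈ 3.092 μg/mL.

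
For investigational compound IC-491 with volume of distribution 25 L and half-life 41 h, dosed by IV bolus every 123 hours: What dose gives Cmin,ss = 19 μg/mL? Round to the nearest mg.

τ/t½ = 123/41 ≈ 3, so f = (1/2)^(123/41) ≈ 0.125000.
Cmin,ss = (D/Vd)·f/(1−f), so D = Cmin,ss·Vd·(1−f)/f.
D = 19 × 25 × (1−f)/f ≈ 19 × 25 × 7.00000 ≈ 3325.00 mg.

3325 mg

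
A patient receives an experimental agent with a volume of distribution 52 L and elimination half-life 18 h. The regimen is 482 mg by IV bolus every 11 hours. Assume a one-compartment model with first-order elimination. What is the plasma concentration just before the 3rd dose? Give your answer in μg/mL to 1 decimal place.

f = (1/2)^(τ/t½) = (1/2)^(11/18) ≈ 0.6547.
C₀ = D/Vd = 482/52 ≈ 9.269 μg/mL.
Before the 3rd dose, 2 doses have been given. Superposition: Cmin = C₀·(f + f²).
≈ 9.269 × (0.6547 + 0.4286) ≈ 9.269 × 1.0833 ≈ 10.041 μg/mL.

10.0 μg/mL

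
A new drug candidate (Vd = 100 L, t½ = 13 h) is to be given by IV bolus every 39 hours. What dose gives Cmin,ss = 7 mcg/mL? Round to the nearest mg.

τ/t½ = 39/13 ≈ 3, so f = (1/2)^(39/13) ≈ 0.125000.
Cmin,ss = (D/Vd)·f/(1−f), so D = Cmin,ss·Vd·(1−f)/f.
D = 7 × 100 × (1−f)/f ≈ 7 × 100 × 7.00000 ≈ 4900.00 mg.

4900 mg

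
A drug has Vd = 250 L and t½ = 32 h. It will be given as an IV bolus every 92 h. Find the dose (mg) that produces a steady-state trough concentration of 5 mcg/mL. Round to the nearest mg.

7920 mg

τ/t½ = 92/32 ≈ 2.875, so f = (1/2)^(92/32) ≈ 0.136313.
Cmin,ss = (D/Vd)·f/(1−f), so D = Cmin,ss·Vd·(1−f)/f.
D = 5 × 250 × (1−f)/f ≈ 5 × 250 × 6.33606 ≈ 7920.07 mg.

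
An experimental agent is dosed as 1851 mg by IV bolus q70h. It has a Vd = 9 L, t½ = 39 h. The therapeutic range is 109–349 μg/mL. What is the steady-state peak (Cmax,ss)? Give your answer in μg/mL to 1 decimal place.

288.9 μg/mL

τ/t½ = 70/39 ≈ 1.7949, so fraction remaining f = (1/2)^(70/39) ≈ 0.2882.
At steady state, accumulation factor R = 1/(1 − e^(−kτ)) ≈ 1.4049.
Single-dose peak C₀ = D/Vd = 1851/9 ≈ 205.667 μg/mL.
Steady-state peak Cmax,ss = C₀·R ≈ 205.667 × 1.4049 ≈ 288.942 μg/mL.
Peak 288.9 μg/mL vs MTC 349 μg/mL: below toxic threshold.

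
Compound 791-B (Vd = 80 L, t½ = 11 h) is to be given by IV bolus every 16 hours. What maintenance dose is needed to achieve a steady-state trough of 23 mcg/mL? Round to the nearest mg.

3203 mg

τ/t½ = 16/11 ≈ 1.4545, so f = (1/2)^(16/11) ≈ 0.364870.
Cmin,ss = (D/Vd)·f/(1−f), so D = Cmin,ss·Vd·(1−f)/f.
D = 23 × 80 × (1−f)/f ≈ 23 × 80 × 1.74070 ≈ 3202.89 mg.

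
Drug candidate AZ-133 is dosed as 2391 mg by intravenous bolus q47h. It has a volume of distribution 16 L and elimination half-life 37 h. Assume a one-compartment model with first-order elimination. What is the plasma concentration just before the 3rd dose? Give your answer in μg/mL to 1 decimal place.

f = (1/2)^(τ/t½) = (1/2)^(47/37) ≈ 0.4146.
C₀ = D/Vd = 2391/16 ≈ 149.438 μg/mL.
Before the 3rd dose, 2 doses have been given. Superposition: Cmin = C₀·(f + f²).
≈ 149.438 × (0.4146 + 0.1719) ≈ 149.438 × 0.5865 ≈ 87.645 μg/mL.

87.6 μg/mL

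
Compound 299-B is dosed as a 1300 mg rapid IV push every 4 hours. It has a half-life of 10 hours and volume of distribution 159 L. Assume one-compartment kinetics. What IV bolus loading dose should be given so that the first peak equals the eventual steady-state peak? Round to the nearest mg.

f = (1/2)^(4/10) ≈ 0.757858; accumulation ratio R = 1/(1−f) ≈ 4.12981.
Loading dose to hit Cmax,ss on first dose: D_load = D_maint·R ≈ 1300 × 4.12981 ≈ 5368.75 mg.

5369 mg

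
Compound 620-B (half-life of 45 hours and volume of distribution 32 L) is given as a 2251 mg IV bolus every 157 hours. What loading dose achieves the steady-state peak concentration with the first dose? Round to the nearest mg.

f = (1/2)^(157/45) ≈ 0.089072; accumulation ratio R = 1/(1−f) ≈ 1.09778.
Loading dose to hit Cmax,ss on first dose: D_load = D_maint·R ≈ 2251 × 1.09778 ≈ 2471.10 mg.

2471 mg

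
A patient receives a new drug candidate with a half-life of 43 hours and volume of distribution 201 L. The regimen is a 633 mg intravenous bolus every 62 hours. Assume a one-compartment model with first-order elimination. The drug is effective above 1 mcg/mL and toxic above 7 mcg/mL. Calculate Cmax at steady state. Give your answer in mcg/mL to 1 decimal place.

τ/t½ = 62/43 ≈ 1.4419, so fraction remaining f = (1/2)^(62/43) ≈ 0.3681.
Accumulation ratio R = 1/(1 − f) ≈ 1/0.6319 ≈ 1.5825.
Each bolus raises the concentration by D/Vd = 633/201 ≈ 3.149 mcg/mL.
Steady-state peak Cmax,ss = C₀·R ≈ 3.149 × 1.5825 ≈ 4.983 mcg/mL.
Peak 5.0 mcg/mL vs MTC 7 mcg/mL: below toxic threshold.

5.0 mcg/mL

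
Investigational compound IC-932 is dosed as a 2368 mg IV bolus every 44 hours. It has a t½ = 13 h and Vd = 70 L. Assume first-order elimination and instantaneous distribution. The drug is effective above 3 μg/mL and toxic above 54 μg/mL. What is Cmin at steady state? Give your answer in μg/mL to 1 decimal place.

3.6 μg/mL

τ/t½ = 44/13 ≈ 3.3846, so fraction remaining f = (1/2)^(44/13) ≈ 0.0957.
Each bolus raises the concentration by D/Vd = 2368/70 ≈ 33.829 μg/mL.
Steady-state trough Cmin,ss = C₀·f/(1−f) ≈ 33.829 × 0.0957/0.9043 ≈ 3.580 μg/mL.
Trough 3.6 μg/mL vs MEC 3 μg/mL: adequate.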